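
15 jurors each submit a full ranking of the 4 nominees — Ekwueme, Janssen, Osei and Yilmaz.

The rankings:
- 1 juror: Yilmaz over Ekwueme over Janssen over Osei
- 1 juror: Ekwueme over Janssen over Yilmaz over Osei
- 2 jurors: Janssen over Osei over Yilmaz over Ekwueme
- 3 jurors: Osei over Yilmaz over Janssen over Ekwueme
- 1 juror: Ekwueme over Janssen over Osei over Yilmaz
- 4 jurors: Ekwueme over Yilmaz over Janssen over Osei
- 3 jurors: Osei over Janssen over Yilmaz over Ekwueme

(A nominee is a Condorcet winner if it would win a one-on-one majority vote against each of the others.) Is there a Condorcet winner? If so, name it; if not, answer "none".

none

Pairwise majorities:
Ekwueme vs Janssen: Janssen, 8–7.
Ekwueme–Osei: Osei 8–7.
Ekwueme vs Yilmaz: Yilmaz, 9–6.
Janssen–Osei: Janssen 9–6.
Janssen vs Yilmaz: Yilmaz wins 8–7.
Osei vs Yilmaz: Osei wins 9–6.
No nominee is unbeaten: Ekwueme loses to Janssen; Janssen loses to Yilmaz; Osei loses to Janssen; Yilmaz loses to Osei. In particular Janssen → Osei → Yilmaz → Janssen is a majority cycle — no Condorcet winner exists.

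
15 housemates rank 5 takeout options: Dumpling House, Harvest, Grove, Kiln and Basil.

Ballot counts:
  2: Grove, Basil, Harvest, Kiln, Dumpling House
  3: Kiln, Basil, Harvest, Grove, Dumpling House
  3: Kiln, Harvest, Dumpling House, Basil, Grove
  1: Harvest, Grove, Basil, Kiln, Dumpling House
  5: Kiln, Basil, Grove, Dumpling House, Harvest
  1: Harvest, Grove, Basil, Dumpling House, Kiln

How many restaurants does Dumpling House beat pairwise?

0

Dumpling House against each rival (15 friends):
Dumpling House vs Harvest: Harvest wins 10–5.
Dumpling House vs Grove: 3 to 12, Grove.
Dumpling House vs Kiln: 1 for Dumpling House, 14 for Kiln — Kiln by 14–1.
Dumpling House–Basil: Basil 12–3.
Dumpling House beats no one; loses to Harvest, Grove, Kiln, Basil — 0 pairwise wins.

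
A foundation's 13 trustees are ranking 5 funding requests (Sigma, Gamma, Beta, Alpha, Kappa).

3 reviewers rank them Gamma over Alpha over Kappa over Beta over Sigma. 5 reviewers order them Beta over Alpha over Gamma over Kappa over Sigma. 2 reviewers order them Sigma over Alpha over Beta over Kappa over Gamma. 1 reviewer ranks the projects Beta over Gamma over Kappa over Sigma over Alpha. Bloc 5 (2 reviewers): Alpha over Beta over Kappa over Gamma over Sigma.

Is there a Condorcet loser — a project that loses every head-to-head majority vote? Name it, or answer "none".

Head-to-head results (13 reviewers):
Sigma vs Gamma: Gamma, 11–2.
Sigma vs Beta: Sigma is ranked higher on 2 ballots, Beta on 11. Beta wins 11–2.
Sigma vs Alpha: Alpha wins 10–3.
Sigma vs Kappa: 2 for Sigma, 11 for Kappa — Kappa by 11–2.
Gamma vs Beta: Beta, 10–3.
Gamma vs Alpha: 3+1 = 4 for Gamma, 9 for Alpha — Alpha by 9–4.
Gamma vs Kappa: Gamma, 9–4.
Beta vs Alpha: 6 to 7, Alpha.
Beta vs Kappa: Beta is ranked higher on 5+2+1+2 = 10 ballots, Kappa on 3. Beta wins 10–3.
Alpha vs Kappa: Alpha, 12–1.
Only Sigma has no wins; Sigma is the Condorcet loser.

Sigma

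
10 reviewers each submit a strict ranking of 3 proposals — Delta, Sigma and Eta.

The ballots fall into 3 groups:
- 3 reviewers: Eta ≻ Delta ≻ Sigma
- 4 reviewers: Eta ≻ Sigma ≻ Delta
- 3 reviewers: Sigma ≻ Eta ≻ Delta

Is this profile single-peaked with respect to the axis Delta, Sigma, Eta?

no

Axis positions: Delta=1, Sigma=2, Eta=3.
Group 1: ranking walks positions 3-1-2; Delta is ranked above Sigma even though Sigma lies between Delta and the peak Eta on the axis — preferences dip and rise again. Not single-peaked.
Group 2 (peak Eta at position 3): ranking walks positions 3-2-1, expanding outward from the peak — single-peaked.
Group 3 (peak Sigma at position 2): ranking walks positions 2-3-1, expanding outward from the peak — single-peaked.
Group 1 violates single-peakedness, so the profile is not single-peaked on this axis.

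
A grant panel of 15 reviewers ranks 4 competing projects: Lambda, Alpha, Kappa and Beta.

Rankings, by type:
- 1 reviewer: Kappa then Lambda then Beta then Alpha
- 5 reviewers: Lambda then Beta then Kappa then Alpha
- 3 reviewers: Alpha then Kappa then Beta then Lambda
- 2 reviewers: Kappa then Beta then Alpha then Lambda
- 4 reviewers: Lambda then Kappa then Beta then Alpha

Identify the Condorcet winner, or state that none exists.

Lambda

Head-to-head results (15 reviewers):
Lambda vs Alpha: 1+5+4 = 10 for Lambda, 5 for Alpha — Lambda by 10–5.
Lambda vs Kappa: Lambda is ranked higher on 5+4 = 9 ballots, Kappa on 6. Lambda wins 9–6.
Lambda vs Beta: 10 to 5, Lambda.
Alpha vs Kappa: Alpha preferred on 3 ballots; Kappa wins 12–3.
Alpha vs Beta: Alpha is ranked higher on 3 ballots, Beta on 12. Beta wins 12–3.
Kappa vs Beta: Kappa preferred on 1+3+2+4 = 10 ballots; Kappa wins 10–5.
Lambda wins every pairwise contest, so Lambda is the Condorcet winner.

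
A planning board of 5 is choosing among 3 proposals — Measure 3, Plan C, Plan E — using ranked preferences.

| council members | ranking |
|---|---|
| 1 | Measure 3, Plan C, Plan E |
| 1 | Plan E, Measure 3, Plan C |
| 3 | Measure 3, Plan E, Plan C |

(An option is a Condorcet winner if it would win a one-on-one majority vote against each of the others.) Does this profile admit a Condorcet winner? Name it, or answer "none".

Head-to-head results (5 council members):
Measure 3 vs Plan C: 5 to 0, Measure 3.
Measure 3–Plan E: Measure 3 4–1.
Plan C vs Plan E: Plan E, 4–1.
Measure 3 wins every pairwise contest, so Measure 3 is the Condorcet winner.

Measure 3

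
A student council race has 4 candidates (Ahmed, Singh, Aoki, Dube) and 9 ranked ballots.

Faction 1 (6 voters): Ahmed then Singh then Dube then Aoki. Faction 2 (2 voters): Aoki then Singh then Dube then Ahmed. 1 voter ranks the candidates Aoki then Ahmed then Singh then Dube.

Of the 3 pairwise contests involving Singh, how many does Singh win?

2

Singh against each rival (9 voters):
Singh vs Ahmed: Singh is ranked higher on 2 ballots, Ahmed on 7. Ahmed wins 7–2.
Singh vs Aoki: Singh preferred on 6 ballots; Singh wins 6–3.
Singh–Dube: Singh 9–0.
Singh beats Aoki, Dube; loses to Ahmed — 2 pairwise wins.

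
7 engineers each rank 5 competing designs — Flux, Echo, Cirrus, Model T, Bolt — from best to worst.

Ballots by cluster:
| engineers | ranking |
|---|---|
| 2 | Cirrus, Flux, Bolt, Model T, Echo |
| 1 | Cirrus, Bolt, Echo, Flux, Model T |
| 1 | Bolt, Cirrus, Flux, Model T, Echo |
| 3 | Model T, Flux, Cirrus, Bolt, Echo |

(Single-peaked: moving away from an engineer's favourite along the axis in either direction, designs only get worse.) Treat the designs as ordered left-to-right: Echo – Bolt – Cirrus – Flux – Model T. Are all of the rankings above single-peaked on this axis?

Axis positions: Echo=1, Bolt=2, Cirrus=3, Flux=4, Model T=5.
Cluster 1 (peak Cirrus at position 3): ranking walks positions 3-4-2-5-1, expanding outward from the peak — single-peaked.
Cluster 2 (peak Cirrus at position 3): ranking walks positions 3-2-1-4-5, expanding outward from the peak — single-peaked.
Cluster 3 (peak Bolt at position 2): ranking walks positions 2-3-4-5-1, expanding outward from the peak — single-peaked.
Cluster 4 (peak Model T at position 5): ranking walks positions 5-4-3-2-1, expanding outward from the peak — single-peaked.
Every ranking is single-peaked on this axis.

yes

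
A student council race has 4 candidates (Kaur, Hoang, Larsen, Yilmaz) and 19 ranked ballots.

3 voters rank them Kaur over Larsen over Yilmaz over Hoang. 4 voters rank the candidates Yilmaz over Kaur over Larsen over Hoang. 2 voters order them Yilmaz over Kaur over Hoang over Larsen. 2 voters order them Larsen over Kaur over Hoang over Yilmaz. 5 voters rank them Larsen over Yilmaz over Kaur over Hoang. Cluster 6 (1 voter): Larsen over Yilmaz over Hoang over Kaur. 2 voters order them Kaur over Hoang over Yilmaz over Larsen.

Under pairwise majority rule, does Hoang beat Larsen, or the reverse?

Ballots ranking Hoang above Larsen: 2 + 2 = 4.
Ballots ranking Larsen above Hoang: 19 − 4 = 15.
Larsen wins the head-to-head 15–4.

Larsen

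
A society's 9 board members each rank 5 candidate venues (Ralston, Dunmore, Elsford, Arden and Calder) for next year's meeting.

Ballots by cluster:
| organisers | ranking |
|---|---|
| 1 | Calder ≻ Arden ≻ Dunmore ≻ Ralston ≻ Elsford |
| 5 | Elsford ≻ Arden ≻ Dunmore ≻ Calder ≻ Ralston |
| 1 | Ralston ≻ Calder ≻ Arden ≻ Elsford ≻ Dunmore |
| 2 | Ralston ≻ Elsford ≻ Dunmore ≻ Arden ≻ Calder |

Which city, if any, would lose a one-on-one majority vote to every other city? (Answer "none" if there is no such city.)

Ralston

Head-to-head results (9 organisers):
Ralston vs Dunmore: Ralston is ranked higher on 1+2 = 3 ballots, Dunmore on 6. Dunmore wins 6–3.
Ralston vs Elsford: Ralston is ranked higher on 1+1+2 = 4 ballots, Elsford on 5. Elsford wins 5–4.
Ralston vs Arden: Arden wins 6–3.
Ralston vs Calder: Calder, 6–3.
Dunmore vs Elsford: 1 for Dunmore, 8 for Elsford — Elsford by 8–1.
Dunmore vs Arden: Dunmore is ranked higher on 2 ballots, Arden on 7. Arden wins 7–2.
Dunmore vs Calder: 5+2 = 7 for Dunmore, 2 for Calder — Dunmore by 7–2.
Elsford vs Arden: 5+2 = 7 for Elsford, 2 for Arden — Elsford by 7–2.
Elsford vs Calder: Elsford, 7–2.
Arden–Calder: Arden 7–2.
Ralston is beaten in every head-to-head and is the Condorcet loser.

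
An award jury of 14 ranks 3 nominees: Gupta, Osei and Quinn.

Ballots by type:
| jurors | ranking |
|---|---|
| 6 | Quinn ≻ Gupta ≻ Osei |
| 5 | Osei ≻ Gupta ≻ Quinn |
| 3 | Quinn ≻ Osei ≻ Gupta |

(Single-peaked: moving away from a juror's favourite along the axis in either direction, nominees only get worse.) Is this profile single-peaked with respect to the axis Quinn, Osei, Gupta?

Axis positions: Quinn=1, Osei=2, Gupta=3.
Type 1: ranking walks positions 1-3-2; Gupta is ranked above Osei even though Osei lies between Gupta and the peak Quinn on the axis — preferences dip and rise again. Not single-peaked.
Type 2 (peak Osei at position 2): ranking walks positions 2-3-1, expanding outward from the peak — single-peaked.
Type 3 (peak Quinn at position 1): ranking walks positions 1-2-3, expanding outward from the peak — single-peaked.
Type 1 violates single-peakedness, so the profile is not single-peaked on this axis.

no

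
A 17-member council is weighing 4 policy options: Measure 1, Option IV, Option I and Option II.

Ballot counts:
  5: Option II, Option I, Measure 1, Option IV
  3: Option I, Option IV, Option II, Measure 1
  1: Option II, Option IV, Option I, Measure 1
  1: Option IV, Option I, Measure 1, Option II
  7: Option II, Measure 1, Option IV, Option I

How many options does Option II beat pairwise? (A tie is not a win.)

Option II against each rival (17 council members):
Option II–Measure 1: Option II 16–1.
Option II vs Option IV: Option II wins 13–4.
Option II–Option I: Option II 13–4.
Option II beats Measure 1, Option IV, Option I — 3 pairwise wins.

3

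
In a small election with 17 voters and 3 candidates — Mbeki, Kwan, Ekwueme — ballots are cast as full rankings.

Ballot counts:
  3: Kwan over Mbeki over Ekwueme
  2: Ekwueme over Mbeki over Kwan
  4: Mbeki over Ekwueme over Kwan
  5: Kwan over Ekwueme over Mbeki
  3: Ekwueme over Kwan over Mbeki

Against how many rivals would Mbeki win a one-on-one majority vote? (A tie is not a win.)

0

Mbeki against each rival (17 voters):
Mbeki vs Kwan: Kwan, 11–6.
Mbeki vs Ekwueme: 3+4 = 7 for Mbeki, 10 for Ekwueme — Ekwueme by 10–7.
Mbeki beats no one; loses to Kwan, Ekwueme — 0 pairwise wins.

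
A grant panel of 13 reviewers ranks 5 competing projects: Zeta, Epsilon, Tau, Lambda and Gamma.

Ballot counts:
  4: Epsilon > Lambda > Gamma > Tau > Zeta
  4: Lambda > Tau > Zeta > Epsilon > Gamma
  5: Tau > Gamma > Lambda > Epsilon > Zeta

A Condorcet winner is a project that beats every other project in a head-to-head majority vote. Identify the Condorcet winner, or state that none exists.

Check each pair by majority over 13 ballots:
Zeta vs Epsilon: Epsilon wins 9–4.
Zeta vs Tau: Tau, 13–0.
Zeta vs Lambda: Lambda, 13–0.
Zeta vs Gamma: Gamma, 9–4.
Epsilon vs Tau: Tau, 9–4.
Epsilon vs Lambda: Lambda, 9–4.
Epsilon vs Gamma: Epsilon wins 8–5.
Tau vs Lambda: Lambda wins 8–5.
Tau–Gamma: Tau 9–4.
Lambda vs Gamma: Lambda, 8–5.
Lambda beats each of Zeta, Epsilon, Tau, Gamma — Lambda is the Condorcet winner.

Lambda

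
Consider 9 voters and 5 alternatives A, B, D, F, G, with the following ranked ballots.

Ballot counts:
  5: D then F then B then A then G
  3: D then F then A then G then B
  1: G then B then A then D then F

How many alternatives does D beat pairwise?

D against each rival (9 voters):
D–A: D 8–1.
D vs B: D preferred on 5+3 = 8 ballots; D wins 8–1.
D vs F: D wins 9–0.
D–G: D 8–1.
D beats A, B, F, G — 4 pairwise wins.

4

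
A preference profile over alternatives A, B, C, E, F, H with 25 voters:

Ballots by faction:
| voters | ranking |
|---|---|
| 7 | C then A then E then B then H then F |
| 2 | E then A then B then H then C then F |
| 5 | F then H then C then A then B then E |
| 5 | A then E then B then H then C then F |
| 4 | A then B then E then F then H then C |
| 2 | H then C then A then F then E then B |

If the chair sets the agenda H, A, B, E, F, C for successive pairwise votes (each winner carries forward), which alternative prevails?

Round 1: H vs A — 7–18, A advances.
Round 2: A vs B — 25–0, A advances.
Round 3: A vs E — 23–2, A advances.
Round 4: A vs F — 20–5, A advances.
Round 5: A vs C — 11–14, C advances.
The agenda winner is C.

C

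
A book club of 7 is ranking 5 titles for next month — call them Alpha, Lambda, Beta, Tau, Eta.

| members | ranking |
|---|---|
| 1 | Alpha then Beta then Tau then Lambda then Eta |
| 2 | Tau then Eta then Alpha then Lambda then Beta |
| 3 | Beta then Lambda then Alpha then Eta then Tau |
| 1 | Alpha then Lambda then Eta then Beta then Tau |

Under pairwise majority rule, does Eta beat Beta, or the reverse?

Beta

Ballots ranking Eta above Beta: 2 + 1 = 3.
Ballots ranking Beta above Eta: 7 − 3 = 4.
Beta wins the head-to-head 4–3.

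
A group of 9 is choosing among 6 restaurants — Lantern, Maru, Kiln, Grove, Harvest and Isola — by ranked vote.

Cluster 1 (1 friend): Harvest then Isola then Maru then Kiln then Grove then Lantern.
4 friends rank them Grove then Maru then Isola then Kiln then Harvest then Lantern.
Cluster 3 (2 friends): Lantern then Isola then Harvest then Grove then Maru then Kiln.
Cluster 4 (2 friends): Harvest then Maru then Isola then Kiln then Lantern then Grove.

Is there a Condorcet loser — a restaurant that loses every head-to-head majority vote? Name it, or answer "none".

Lantern

Pairwise majorities:
Lantern vs Maru: 2 for Lantern, 7 for Maru — Maru by 7–2.
Lantern vs Kiln: Kiln wins 7–2.
Lantern vs Grove: 4 to 5, Grove.
Lantern vs Harvest: Harvest wins 7–2.
Lantern vs Isola: Isola, 7–2.
Maru vs Kiln: Maru, 9–0.
Maru vs Grove: Grove, 6–3.
Maru vs Harvest: Harvest wins 5–4.
Maru–Isola: Maru 6–3.
Kiln vs Grove: Kiln is ranked higher on 1+2 = 3 ballots, Grove on 6. Grove wins 6–3.
Kiln–Harvest: Harvest 5–4.
Kiln vs Isola: Kiln is ranked higher on 0 ballots, Isola on 9. Isola wins 9–0.
Grove–Harvest: Harvest 5–4.
Grove vs Isola: Isola wins 5–4.
Harvest vs Isola: Isola, 6–3.
Lantern loses to every other restaurant — it is the Condorcet loser.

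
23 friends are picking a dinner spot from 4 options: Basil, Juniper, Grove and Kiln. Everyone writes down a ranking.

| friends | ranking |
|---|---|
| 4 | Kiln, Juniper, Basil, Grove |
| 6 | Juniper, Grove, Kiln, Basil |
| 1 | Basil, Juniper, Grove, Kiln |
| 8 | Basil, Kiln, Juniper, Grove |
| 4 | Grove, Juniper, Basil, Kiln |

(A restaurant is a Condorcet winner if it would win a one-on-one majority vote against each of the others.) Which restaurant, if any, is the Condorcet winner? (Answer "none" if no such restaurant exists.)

none

Head-to-head results (23 friends):
Basil vs Juniper: 1+8 = 9 for Basil, 14 for Juniper — Juniper by 14–9.
Basil vs Grove: 4+1+8 = 13 for Basil, 10 for Grove — Basil by 13–10.
Basil vs Kiln: 13 to 10, Basil.
Juniper vs Grove: 19 to 4, Juniper.
Juniper vs Kiln: 6+1+4 = 11 for Juniper, 12 for Kiln — Kiln by 12–11.
Grove vs Kiln: Grove is ranked higher on 6+1+4 = 11 ballots, Kiln on 12. Kiln wins 12–11.
Every restaurant loses at least once (Basil loses to Juniper; Juniper loses to Kiln; Grove loses to Basil; Kiln loses to Basil). The majority relation contains the cycle Basil → Kiln → Juniper → Basil, so there is no Condorcet winner.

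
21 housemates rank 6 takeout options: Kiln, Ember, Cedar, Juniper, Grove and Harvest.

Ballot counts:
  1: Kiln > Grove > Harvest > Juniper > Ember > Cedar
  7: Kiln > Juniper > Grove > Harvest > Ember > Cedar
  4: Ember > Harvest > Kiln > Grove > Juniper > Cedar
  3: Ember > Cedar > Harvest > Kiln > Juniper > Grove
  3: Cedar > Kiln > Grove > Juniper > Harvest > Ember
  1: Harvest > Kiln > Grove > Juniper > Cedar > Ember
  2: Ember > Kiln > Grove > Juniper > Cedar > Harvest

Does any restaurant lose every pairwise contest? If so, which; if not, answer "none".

Cedar

Pairwise majorities:
Kiln vs Ember: Kiln wins 12–9.
Kiln–Cedar: Kiln 15–6.
Kiln vs Juniper: Kiln preferred on 21 ballots; Kiln wins 21–0.
Kiln vs Grove: Kiln is ranked higher on 21 ballots, Grove on 0. Kiln wins 21–0.
Kiln–Harvest: Kiln 13–8.
Ember vs Cedar: Ember, 17–4.
Ember vs Juniper: Ember is ranked higher on 4+3+2 = 9 ballots, Juniper on 12. Juniper wins 12–9.
Ember vs Grove: 4+3+2 = 9 for Ember, 12 for Grove — Grove by 12–9.
Ember vs Harvest: Ember is ranked higher on 4+3+2 = 9 ballots, Harvest on 12. Harvest wins 12–9.
Cedar vs Juniper: Cedar preferred on 3+3 = 6 ballots; Juniper wins 15–6.
Cedar–Grove: Grove 15–6.
Cedar vs Harvest: Harvest wins 13–8.
Juniper–Grove: Grove 11–10.
Juniper vs Harvest: Juniper preferred on 7+3+2 = 12 ballots; Juniper wins 12–9.
Grove vs Harvest: Grove preferred on 1+7+3+2 = 13 ballots; Grove wins 13–8.
Only Cedar has no wins; Cedar is the Condorcet loser.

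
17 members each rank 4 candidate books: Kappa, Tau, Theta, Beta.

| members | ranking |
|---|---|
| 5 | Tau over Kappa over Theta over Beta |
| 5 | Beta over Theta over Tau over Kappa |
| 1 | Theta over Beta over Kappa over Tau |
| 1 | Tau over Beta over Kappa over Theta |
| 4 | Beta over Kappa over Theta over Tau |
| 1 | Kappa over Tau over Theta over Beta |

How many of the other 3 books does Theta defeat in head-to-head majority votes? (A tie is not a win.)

Theta against each rival (17 members):
Theta vs Kappa: 6 to 11, Kappa.
Theta–Tau: Theta 10–7.
Theta vs Beta: 7 to 10, Beta.
Theta beats Tau; loses to Kappa, Beta — 1 pairwise win.

1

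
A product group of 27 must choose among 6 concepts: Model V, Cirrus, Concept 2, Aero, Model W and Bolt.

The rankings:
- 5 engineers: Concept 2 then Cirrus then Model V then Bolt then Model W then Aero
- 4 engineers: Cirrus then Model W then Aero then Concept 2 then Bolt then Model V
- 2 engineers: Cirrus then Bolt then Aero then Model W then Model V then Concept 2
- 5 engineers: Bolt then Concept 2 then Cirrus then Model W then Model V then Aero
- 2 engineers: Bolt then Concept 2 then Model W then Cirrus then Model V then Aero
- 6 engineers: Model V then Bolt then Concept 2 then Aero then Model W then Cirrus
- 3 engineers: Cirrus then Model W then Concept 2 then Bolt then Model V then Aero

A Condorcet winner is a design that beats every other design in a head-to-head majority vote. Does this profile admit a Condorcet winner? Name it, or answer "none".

Head-to-head results (27 engineers):
Model V vs Cirrus: 6 to 21, Cirrus.
Model V vs Concept 2: Model V is ranked higher on 2+6 = 8 ballots, Concept 2 on 19. Concept 2 wins 19–8.
Model V vs Aero: Model V preferred on 5+5+2+6+3 = 21 ballots; Model V wins 21–6.
Model V vs Model W: Model V is ranked higher on 5+6 = 11 ballots, Model W on 16. Model W wins 16–11.
Model V vs Bolt: Model V is ranked higher on 5+6 = 11 ballots, Bolt on 16. Bolt wins 16–11.
Cirrus vs Concept 2: Cirrus is ranked higher on 4+2+3 = 9 ballots, Concept 2 on 18. Concept 2 wins 18–9.
Cirrus vs Aero: Cirrus is ranked higher on 5+4+2+5+2+3 = 21 ballots, Aero on 6. Cirrus wins 21–6.
Cirrus vs Model W: 19 to 8, Cirrus.
Cirrus vs Bolt: 5+4+2+3 = 14 for Cirrus, 13 for Bolt — Cirrus by 14–13.
Concept 2 vs Aero: 21 to 6, Concept 2.
Concept 2 vs Model W: Concept 2 preferred on 5+5+2+6 = 18 ballots; Concept 2 wins 18–9.
Concept 2 vs Bolt: 5+4+3 = 12 for Concept 2, 15 for Bolt — Bolt by 15–12.
Aero vs Model W: 2+6 = 8 for Aero, 19 for Model W — Model W by 19–8.
Aero vs Bolt: Aero is ranked higher on 4 ballots, Bolt on 23. Bolt wins 23–4.
Model W vs Bolt: 7 to 20, Bolt.
Each design drops at least one matchup (Model V loses to Cirrus; Cirrus loses to Concept 2; Concept 2 loses to Bolt; Aero loses to Model V; Model W loses to Cirrus; Bolt loses to Cirrus); the cycle Cirrus → Bolt → Concept 2 → Cirrus rules out a Condorcet winner.

none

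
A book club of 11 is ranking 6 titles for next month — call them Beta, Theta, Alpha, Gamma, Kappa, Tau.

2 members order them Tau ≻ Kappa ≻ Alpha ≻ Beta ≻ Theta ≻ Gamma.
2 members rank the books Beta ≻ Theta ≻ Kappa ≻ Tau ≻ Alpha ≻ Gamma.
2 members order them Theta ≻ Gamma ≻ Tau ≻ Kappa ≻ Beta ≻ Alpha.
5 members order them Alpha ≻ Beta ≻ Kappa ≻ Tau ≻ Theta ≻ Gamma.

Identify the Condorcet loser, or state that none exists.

Pairwise majorities:
Beta–Theta: Beta 9–2.
Beta vs Alpha: Alpha wins 7–4.
Beta vs Gamma: 9 to 2, Beta.
Beta vs Kappa: Beta preferred on 2+5 = 7 ballots; Beta wins 7–4.
Beta vs Tau: Beta wins 7–4.
Theta vs Alpha: Theta is ranked higher on 2+2 = 4 ballots, Alpha on 7. Alpha wins 7–4.
Theta vs Gamma: Theta preferred on 2+2+2+5 = 11 ballots; Theta wins 11–0.
Theta vs Kappa: 2+2 = 4 for Theta, 7 for Kappa — Kappa by 7–4.
Theta vs Tau: Tau wins 7–4.
Alpha–Gamma: Alpha 9–2.
Alpha vs Kappa: 5 to 6, Kappa.
Alpha vs Tau: Tau, 6–5.
Gamma vs Kappa: Kappa, 9–2.
Gamma vs Tau: 2 for Gamma, 9 for Tau — Tau by 9–2.
Kappa vs Tau: Kappa wins 7–4.
Gamma loses to every other book — it is the Condorcet loser.

Gamma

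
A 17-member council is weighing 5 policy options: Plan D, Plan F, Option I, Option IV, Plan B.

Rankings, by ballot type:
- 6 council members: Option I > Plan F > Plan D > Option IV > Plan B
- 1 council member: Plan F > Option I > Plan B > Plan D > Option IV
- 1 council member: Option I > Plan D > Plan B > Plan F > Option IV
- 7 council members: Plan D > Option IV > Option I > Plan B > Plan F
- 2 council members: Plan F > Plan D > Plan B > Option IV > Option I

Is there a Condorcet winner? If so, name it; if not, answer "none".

Head-to-head results (17 council members):
Plan D–Plan F: Plan F 9–8.
Plan D vs Option I: Plan D wins 9–8.
Plan D–Option IV: Plan D 17–0.
Plan D vs Plan B: Plan D wins 16–1.
Plan F vs Option I: Option I, 14–3.
Plan F–Option IV: Plan F 10–7.
Plan F–Plan B: Plan F 9–8.
Option I vs Option IV: Option IV wins 9–8.
Option I vs Plan B: Option I wins 15–2.
Option IV vs Plan B: Option IV, 13–4.
Each option drops at least one matchup (Plan D loses to Plan F; Plan F loses to Option I; Option I loses to Plan D; Option IV loses to Plan D; Plan B loses to Plan D); the cycle Plan D > Option I > Plan F > Plan D rules out a Condorcet winner.

none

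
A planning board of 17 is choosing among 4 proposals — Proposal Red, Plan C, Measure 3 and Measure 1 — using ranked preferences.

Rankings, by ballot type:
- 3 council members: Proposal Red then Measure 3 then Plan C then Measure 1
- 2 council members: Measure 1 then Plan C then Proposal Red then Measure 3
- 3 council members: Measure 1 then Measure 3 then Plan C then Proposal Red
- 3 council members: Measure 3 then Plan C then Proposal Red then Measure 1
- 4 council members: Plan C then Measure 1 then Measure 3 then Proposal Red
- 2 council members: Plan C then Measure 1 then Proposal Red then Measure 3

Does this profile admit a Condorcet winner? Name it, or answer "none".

Pairwise majorities:
Proposal Red vs Plan C: Plan C wins 14–3.
Proposal Red vs Measure 3: Proposal Red preferred on 3+2+2 = 7 ballots; Measure 3 wins 10–7.
Proposal Red vs Measure 1: Measure 1 wins 11–6.
Plan C vs Measure 3: Measure 3, 9–8.
Plan C vs Measure 1: Plan C preferred on 3+3+4+2 = 12 ballots; Plan C wins 12–5.
Measure 3 vs Measure 1: Measure 1, 11–6.
Each option drops at least one matchup (Proposal Red loses to Plan C; Plan C loses to Measure 3; Measure 3 loses to Measure 1; Measure 1 loses to Plan C); the cycle Plan C → Measure 1 → Measure 3 → Plan C rules out a Condorcet winner.

none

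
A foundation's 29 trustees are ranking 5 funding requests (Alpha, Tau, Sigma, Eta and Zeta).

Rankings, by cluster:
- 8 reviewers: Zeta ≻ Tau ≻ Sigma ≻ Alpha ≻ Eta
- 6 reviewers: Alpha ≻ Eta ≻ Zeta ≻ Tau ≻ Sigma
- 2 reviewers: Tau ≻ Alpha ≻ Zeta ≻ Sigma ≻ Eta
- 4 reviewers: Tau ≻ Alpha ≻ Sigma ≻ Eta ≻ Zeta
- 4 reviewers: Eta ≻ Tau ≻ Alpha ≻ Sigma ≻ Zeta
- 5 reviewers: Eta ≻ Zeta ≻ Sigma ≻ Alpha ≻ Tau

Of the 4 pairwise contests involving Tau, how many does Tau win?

2

Tau against each rival (29 reviewers):
Tau vs Alpha: 18 to 11, Tau.
Tau vs Sigma: Tau wins 24–5.
Tau vs Eta: Eta wins 15–14.
Tau vs Zeta: 2+4+4 = 10 for Tau, 19 for Zeta — Zeta by 19–10.
Tau beats Alpha, Sigma; loses to Eta, Zeta — 2 pairwise wins.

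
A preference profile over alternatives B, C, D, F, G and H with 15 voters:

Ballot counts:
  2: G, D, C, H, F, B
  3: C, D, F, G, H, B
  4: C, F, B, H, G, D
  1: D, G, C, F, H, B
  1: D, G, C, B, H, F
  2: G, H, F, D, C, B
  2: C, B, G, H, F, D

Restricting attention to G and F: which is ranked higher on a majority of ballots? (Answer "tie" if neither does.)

Ballots ranking G above F: 2 + 1 + 1 + 2 + 2 = 8.
Ballots ranking F above G: 15 − 8 = 7.
G wins the head-to-head 8–7.

G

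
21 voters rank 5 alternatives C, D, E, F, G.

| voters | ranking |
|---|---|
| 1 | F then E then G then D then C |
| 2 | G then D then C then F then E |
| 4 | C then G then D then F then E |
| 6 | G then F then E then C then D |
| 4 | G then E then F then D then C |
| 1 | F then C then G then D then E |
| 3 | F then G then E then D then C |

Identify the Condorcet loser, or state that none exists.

D

Pairwise majorities:
C–D: C 11–10.
C vs E: 2+4+1 = 7 for C, 14 for E — E by 14–7.
C vs F: F, 15–6.
C vs G: C preferred on 4+1 = 5 ballots; G wins 16–5.
D vs E: 2+4+1 = 7 for D, 14 for E — E by 14–7.
D vs F: F wins 15–6.
D–G: G 21–0.
E vs F: 4 for E, 17 for F — F by 17–4.
E vs G: 1 for E, 20 for G — G by 20–1.
F vs G: G wins 16–5.
D is beaten in every head-to-head and is the Condorcet loser.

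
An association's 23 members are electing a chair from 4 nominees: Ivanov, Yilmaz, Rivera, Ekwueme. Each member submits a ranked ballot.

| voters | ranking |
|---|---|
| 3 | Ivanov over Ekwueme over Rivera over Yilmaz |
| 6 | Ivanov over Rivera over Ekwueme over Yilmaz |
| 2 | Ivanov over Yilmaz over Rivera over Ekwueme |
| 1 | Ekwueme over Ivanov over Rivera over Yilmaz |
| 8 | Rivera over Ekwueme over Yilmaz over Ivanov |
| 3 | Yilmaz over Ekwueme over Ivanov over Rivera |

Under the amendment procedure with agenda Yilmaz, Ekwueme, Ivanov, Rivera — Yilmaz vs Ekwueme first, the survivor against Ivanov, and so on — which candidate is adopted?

Round 1: Yilmaz vs Ekwueme — 5–18, Ekwueme advances.
Round 2: Ekwueme vs Ivanov — 12–11, Ekwueme advances.
Round 3: Ekwueme vs Rivera — 7–16, Rivera advances.
Rivera survives the agenda.

Rivera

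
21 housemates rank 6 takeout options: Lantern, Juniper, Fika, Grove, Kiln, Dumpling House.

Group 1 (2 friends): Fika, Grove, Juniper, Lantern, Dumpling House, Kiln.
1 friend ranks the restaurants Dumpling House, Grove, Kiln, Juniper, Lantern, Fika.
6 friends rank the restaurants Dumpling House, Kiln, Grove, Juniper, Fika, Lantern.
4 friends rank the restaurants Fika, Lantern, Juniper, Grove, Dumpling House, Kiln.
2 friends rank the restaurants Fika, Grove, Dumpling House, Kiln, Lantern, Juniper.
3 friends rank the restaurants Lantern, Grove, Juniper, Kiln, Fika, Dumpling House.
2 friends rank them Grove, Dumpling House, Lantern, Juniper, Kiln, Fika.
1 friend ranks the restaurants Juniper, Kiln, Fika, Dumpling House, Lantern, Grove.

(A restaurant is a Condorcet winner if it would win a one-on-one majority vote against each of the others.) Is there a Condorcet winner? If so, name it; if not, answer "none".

Grove

Check each pair by majority over 21 ballots:
Lantern vs Juniper: Lantern, 11–10.
Lantern–Fika: Fika 15–6.
Lantern vs Grove: 8 to 13, Grove.
Lantern vs Kiln: Lantern preferred on 2+4+3+2 = 11 ballots; Lantern wins 11–10.
Lantern vs Dumpling House: 9 to 12, Dumpling House.
Juniper vs Fika: 1+6+3+2+1 = 13 for Juniper, 8 for Fika — Juniper by 13–8.
Juniper vs Grove: 5 to 16, Grove.
Juniper vs Kiln: Juniper wins 12–9.
Juniper vs Dumpling House: Dumpling House wins 11–10.
Fika vs Grove: Grove, 12–9.
Fika vs Kiln: Fika preferred on 2+4+2 = 8 ballots; Kiln wins 13–8.
Fika vs Dumpling House: Fika is ranked higher on 2+4+2+3+1 = 12 ballots, Dumpling House on 9. Fika wins 12–9.
Grove vs Kiln: Grove, 14–7.
Grove vs Dumpling House: 2+4+2+3+2 = 13 for Grove, 8 for Dumpling House — Grove by 13–8.
Kiln vs Dumpling House: Dumpling House wins 17–4.
Grove defeats every rival head-to-head and is the Condorcet winner.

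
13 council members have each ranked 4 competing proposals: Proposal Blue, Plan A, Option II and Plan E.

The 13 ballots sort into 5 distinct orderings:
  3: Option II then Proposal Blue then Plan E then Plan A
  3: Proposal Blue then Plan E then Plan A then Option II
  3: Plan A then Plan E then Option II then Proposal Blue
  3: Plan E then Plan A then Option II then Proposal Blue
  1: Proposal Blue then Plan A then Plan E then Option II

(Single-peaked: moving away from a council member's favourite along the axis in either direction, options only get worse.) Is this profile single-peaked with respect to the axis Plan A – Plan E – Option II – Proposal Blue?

Axis positions: Plan A=1, Plan E=2, Option II=3, Proposal Blue=4.
Ballot type 1 (peak Option II at position 3): ranking walks positions 3-4-2-1, expanding outward from the peak — single-peaked.
Ballot type 2: ranking walks positions 4-2-1-3; Plan E is ranked above Option II even though Option II lies between Plan E and the peak Proposal Blue on the axis — preferences dip and rise again. Not single-peaked.
Ballot type 3 (peak Plan A at position 1): ranking walks positions 1-2-3-4, expanding outward from the peak — single-peaked.
Ballot type 4 (peak Plan E at position 2): ranking walks positions 2-1-3-4, expanding outward from the peak — single-peaked.
Ballot type 5: ranking walks positions 4-1-2-3; Plan A is ranked above Option II even though Option II lies between Plan A and the peak Proposal Blue on the axis — preferences dip and rise again. Not single-peaked.
Ballot type 2 violates single-peakedness, so the profile is not single-peaked on this axis.

no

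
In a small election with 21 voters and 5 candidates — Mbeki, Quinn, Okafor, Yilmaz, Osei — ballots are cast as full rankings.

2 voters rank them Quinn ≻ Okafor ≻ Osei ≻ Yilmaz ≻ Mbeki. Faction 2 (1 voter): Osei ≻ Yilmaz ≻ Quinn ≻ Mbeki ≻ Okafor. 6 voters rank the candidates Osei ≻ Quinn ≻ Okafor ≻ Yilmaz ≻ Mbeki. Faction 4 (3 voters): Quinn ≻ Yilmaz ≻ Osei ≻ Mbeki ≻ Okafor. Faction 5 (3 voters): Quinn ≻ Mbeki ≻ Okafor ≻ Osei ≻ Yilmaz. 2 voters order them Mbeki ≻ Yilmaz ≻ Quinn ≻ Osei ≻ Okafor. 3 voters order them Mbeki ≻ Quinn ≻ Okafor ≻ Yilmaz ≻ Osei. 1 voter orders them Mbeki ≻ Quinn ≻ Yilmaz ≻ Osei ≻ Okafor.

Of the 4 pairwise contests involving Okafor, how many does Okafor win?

Okafor against each rival (21 voters):
Okafor vs Mbeki: Mbeki, 13–8.
Okafor vs Quinn: Quinn wins 21–0.
Okafor vs Yilmaz: Okafor is ranked higher on 2+6+3+3 = 14 ballots, Yilmaz on 7. Okafor wins 14–7.
Okafor vs Osei: 2+3+3 = 8 for Okafor, 13 for Osei — Osei by 13–8.
Okafor beats Yilmaz; loses to Mbeki, Quinn, Osei — 1 pairwise win.

1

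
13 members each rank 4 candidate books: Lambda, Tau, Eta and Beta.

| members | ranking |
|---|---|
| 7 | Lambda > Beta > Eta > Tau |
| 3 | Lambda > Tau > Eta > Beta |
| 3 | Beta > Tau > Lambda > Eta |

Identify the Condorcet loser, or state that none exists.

Pairwise majorities:
Lambda vs Tau: 7+3 = 10 for Lambda, 3 for Tau — Lambda by 10–3.
Lambda vs Eta: Lambda is ranked higher on 7+3+3 = 13 ballots, Eta on 0. Lambda wins 13–0.
Lambda vs Beta: Lambda, 10–3.
Tau vs Eta: Eta wins 7–6.
Tau vs Beta: Tau preferred on 3 ballots; Beta wins 10–3.
Eta vs Beta: Eta preferred on 3 ballots; Beta wins 10–3.
Tau loses to every other book — it is the Condorcet loser.

Tau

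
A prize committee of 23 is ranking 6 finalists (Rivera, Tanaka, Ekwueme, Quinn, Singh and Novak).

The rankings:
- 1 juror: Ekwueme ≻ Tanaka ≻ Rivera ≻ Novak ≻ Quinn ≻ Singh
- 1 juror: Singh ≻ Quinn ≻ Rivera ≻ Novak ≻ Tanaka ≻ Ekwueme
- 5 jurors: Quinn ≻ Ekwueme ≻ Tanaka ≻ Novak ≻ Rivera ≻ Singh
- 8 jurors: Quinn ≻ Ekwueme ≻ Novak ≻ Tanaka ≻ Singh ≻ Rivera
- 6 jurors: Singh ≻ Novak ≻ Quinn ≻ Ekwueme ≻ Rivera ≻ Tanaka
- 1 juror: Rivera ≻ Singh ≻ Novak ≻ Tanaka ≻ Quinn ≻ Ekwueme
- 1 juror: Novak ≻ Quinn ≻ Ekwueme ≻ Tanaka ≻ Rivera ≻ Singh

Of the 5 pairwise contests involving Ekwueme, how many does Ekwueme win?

Ekwueme against each rival (23 jurors):
Ekwueme vs Rivera: 1+5+8+6+1 = 21 for Ekwueme, 2 for Rivera — Ekwueme by 21–2.
Ekwueme vs Tanaka: Ekwueme preferred on 1+5+8+6+1 = 21 ballots; Ekwueme wins 21–2.
Ekwueme vs Quinn: Ekwueme preferred on 1 ballot; Quinn wins 22–1.
Ekwueme vs Singh: 1+5+8+1 = 15 for Ekwueme, 8 for Singh — Ekwueme by 15–8.
Ekwueme vs Novak: Ekwueme preferred on 1+5+8 = 14 ballots; Ekwueme wins 14–9.
Ekwueme beats Rivera, Tanaka, Singh, Novak; loses to Quinn — 4 pairwise wins.

4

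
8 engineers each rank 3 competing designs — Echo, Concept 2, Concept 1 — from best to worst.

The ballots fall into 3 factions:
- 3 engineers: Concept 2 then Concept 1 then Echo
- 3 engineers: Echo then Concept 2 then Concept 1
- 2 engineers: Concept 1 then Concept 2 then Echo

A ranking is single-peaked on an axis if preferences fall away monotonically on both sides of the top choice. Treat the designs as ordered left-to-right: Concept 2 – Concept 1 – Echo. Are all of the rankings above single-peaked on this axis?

Axis positions: Concept 2=1, Concept 1=2, Echo=3.
Faction 1 (peak Concept 2 at position 1): ranking walks positions 1-2-3, expanding outward from the peak — single-peaked.
Faction 2: ranking walks positions 3-1-2; Concept 2 is ranked above Concept 1 even though Concept 1 lies between Concept 2 and the peak Echo on the axis — preferences dip and rise again. Not single-peaked.
Faction 3 (peak Concept 1 at position 2): ranking walks positions 2-1-3, expanding outward from the peak — single-peaked.
Faction 2 violates single-peakedness, so the profile is not single-peaked on this axis.

no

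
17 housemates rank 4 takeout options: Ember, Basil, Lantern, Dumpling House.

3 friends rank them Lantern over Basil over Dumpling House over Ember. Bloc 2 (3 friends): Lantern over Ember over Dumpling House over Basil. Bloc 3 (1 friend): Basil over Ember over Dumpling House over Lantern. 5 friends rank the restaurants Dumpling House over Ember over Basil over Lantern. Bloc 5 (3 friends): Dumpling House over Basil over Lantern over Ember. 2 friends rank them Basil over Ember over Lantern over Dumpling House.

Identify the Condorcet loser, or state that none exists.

Head-to-head results (17 friends):
Ember vs Basil: Basil wins 9–8.
Ember vs Lantern: 8 to 9, Lantern.
Ember vs Dumpling House: Dumpling House, 11–6.
Basil vs Lantern: Basil preferred on 1+5+3+2 = 11 ballots; Basil wins 11–6.
Basil vs Dumpling House: 3+1+2 = 6 for Basil, 11 for Dumpling House — Dumpling House by 11–6.
Lantern vs Dumpling House: Dumpling House, 9–8.
Ember loses to every other restaurant — it is the Condorcet loser.

Ember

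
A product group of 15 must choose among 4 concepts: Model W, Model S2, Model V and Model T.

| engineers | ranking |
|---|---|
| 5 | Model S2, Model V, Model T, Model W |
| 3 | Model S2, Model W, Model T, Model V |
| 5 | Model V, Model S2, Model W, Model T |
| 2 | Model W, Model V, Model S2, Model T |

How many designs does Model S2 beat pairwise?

3

Model S2 against each rival (15 engineers):
Model S2 vs Model W: 5+3+5 = 13 for Model S2, 2 for Model W — Model S2 by 13–2.
Model S2 vs Model V: Model S2 preferred on 5+3 = 8 ballots; Model S2 wins 8–7.
Model S2 vs Model T: Model S2, 15–0.
Model S2 beats Model W, Model V, Model T — 3 pairwise wins.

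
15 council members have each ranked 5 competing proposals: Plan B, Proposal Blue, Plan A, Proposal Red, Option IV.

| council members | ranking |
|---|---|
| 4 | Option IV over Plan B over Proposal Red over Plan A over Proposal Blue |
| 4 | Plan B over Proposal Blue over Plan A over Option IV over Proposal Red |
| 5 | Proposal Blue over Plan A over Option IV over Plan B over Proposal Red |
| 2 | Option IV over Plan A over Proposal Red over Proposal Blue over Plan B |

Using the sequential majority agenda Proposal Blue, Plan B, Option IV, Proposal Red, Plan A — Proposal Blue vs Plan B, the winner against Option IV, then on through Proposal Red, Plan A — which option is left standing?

Round 1: Proposal Blue vs Plan B — 7–8, Plan B advances.
Round 2: Plan B vs Option IV — 4–11, Option IV advances.
Round 3: Option IV vs Proposal Red — 15–0, Option IV advances.
Round 4: Option IV vs Plan A — 6–9, Plan A advances.
The agenda winner is Plan A.

Plan A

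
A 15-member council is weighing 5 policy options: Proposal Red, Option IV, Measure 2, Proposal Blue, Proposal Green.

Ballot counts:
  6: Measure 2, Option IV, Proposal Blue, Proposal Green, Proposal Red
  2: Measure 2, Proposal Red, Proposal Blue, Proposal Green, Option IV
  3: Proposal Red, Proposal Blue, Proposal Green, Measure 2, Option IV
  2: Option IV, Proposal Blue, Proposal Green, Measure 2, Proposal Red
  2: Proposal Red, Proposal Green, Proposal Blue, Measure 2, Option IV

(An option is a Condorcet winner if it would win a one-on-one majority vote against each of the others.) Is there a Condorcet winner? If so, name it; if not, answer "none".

Check each pair by majority over 15 ballots:
Proposal Red–Option IV: Option IV 8–7.
Proposal Red vs Measure 2: Measure 2, 10–5.
Proposal Red–Proposal Blue: Proposal Blue 8–7.
Proposal Red vs Proposal Green: Proposal Green, 8–7.
Option IV–Measure 2: Measure 2 13–2.
Option IV vs Proposal Blue: Option IV wins 8–7.
Option IV–Proposal Green: Option IV 8–7.
Measure 2 vs Proposal Blue: Measure 2, 8–7.
Measure 2–Proposal Green: Measure 2 8–7.
Proposal Blue vs Proposal Green: Proposal Blue, 13–2.
Measure 2 beats each of Proposal Red, Option IV, Proposal Blue, Proposal Green — Measure 2 is the Condorcet winner.

Measure 2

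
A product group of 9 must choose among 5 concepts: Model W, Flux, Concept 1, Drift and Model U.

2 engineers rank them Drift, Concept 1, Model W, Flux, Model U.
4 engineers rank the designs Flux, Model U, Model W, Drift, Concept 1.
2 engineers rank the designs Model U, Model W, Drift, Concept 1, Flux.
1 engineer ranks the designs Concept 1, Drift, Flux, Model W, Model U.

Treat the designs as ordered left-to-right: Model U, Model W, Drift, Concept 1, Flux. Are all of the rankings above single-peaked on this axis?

no

Axis positions: Model U=1, Model W=2, Drift=3, Concept 1=4, Flux=5.
Type 1 (peak Drift at position 3): ranking walks positions 3-4-2-5-1, expanding outward from the peak — single-peaked.
Type 2: ranking walks positions 5-1-2-3-4; Model U is ranked above Concept 1 even though Concept 1 lies between Model U and the peak Flux on the axis — preferences dip and rise again. Not single-peaked.
Type 3 (peak Model U at position 1): ranking walks positions 1-2-3-4-5, expanding outward from the peak — single-peaked.
Type 4 (peak Concept 1 at position 4): ranking walks positions 4-3-5-2-1, expanding outward from the peak — single-peaked.
Type 2 violates single-peakedness, so the profile is not single-peaked on this axis.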